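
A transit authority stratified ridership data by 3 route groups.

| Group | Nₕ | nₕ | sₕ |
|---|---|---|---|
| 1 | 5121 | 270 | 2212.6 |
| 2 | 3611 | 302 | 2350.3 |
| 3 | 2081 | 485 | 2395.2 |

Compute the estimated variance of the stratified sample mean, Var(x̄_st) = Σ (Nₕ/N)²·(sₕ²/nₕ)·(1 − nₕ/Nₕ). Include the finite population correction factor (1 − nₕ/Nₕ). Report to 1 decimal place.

N = 10813; Wₕ = Nₕ/N.
group 1: (5121/10813)²·2212.6²/270·(1 − 270/5121) = 3852.4383
group 2: (3611/10813)²·2350.3²/302·(1 − 302/3611) = 1869.2677
group 3: (2081/10813)²·2395.2²/485·(1 − 485/2081) = 336.0117
Sum = 6057.7178 → 6057.7.

6057.7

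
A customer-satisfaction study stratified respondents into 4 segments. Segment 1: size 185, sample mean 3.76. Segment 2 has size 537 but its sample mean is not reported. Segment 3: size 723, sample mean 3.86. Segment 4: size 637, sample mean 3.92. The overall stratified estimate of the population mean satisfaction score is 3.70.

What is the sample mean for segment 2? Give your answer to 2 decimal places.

N = 185 + 537 + 723 + 637 = 2082.
Overall total = μ·N = 3.70·2082 = 7703.4.
Subtract the known strata: 185·3.76 + 723·3.86 + 637·3.92 = 5983.42.
Remaining total for segment 2: 7703.4 − 5983.42 = 1719.98.
Divide by its size: 1719.98 / 537 = 3.2029... → 3.20.

3.20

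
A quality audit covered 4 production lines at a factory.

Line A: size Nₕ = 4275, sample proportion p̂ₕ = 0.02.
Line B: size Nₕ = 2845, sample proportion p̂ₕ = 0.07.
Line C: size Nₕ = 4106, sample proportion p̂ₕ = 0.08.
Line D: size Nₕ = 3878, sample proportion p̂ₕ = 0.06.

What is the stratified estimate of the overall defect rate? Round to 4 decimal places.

N = 4275 + 2845 + 4106 + 3878 = 15104.
Overall proportion = Σ (Nₕ/N)·p̂ₕ.
Σ Nₕp̂ₕ = 85.5 + 199.15 + 328.48 + 232.68 = 845.81.
845.81 / 15104 = 0.055999... → 0.0560.

0.0560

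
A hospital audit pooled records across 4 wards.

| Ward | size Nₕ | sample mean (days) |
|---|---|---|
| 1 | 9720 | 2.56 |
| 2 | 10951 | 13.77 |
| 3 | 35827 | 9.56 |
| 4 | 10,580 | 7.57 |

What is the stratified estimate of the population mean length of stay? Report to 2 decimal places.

N = 67078; weights Wₕ = Nₕ/N = (0.1449, 0.1633, 0.5341, 0.1577).
x̄_st = Σ Wₕ·x̄ₕ = 0.1449·2.56 + 0.1633·13.77 + 0.5341·9.56 + 0.1577·7.57 ≈ 8.9191...
→ 8.92.

8.92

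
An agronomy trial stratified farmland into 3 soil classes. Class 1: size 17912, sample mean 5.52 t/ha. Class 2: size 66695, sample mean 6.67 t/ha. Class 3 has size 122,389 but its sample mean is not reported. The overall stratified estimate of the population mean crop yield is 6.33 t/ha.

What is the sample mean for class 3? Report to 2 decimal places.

N = 17912 + 66695 + 122389 = 206996.
Overall total = μ·N = 6.33·206996 = 1310284.68.
Subtract the known strata: 17912·5.52 + 66695·6.67 = 543729.89.
Remaining total for class 3: 1310284.68 − 543729.89 = 766554.79.
Divide by its size: 766554.79 / 122389 = 6.2633... → 6.26.

6.26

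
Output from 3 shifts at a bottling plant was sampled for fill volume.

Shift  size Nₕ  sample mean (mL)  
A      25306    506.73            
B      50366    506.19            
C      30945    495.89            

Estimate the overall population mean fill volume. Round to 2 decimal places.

N = 106617; weights Wₕ = Nₕ/N = (0.2374, 0.4724, 0.2902).
x̄_st = Σ Wₕ·x̄ₕ = 0.2374·506.73 + 0.4724·506.19 + 0.2902·495.89 ≈ 503.3287...
→ 503.33.

503.33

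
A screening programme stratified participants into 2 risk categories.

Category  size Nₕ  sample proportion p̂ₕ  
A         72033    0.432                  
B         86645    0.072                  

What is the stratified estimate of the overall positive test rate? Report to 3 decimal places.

0.235

Wₕ = Nₕ/N with N = 158678: 0.4540, 0.5460.
p̂_st = 0.4540·0.432 + 0.5460·0.072 ≈ 0.23542... → 0.235.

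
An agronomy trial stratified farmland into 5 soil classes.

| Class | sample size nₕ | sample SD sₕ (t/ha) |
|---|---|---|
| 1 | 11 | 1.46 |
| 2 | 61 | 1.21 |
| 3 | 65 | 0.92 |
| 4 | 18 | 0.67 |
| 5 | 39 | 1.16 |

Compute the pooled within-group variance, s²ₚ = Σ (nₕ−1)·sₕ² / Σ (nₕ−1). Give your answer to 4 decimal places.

1.1751

Degrees of freedom: 10 + 60 + 64 + 17 + 38 = 189.
Σ(nₕ−1)sₕ² = 10·2.1316 + 60·1.4641 + 64·0.8464 + 17·0.4489 + 38·1.3456 = 222.0957.
s²ₚ = 222.0957 / 189 = 1.175110... → 1.1751.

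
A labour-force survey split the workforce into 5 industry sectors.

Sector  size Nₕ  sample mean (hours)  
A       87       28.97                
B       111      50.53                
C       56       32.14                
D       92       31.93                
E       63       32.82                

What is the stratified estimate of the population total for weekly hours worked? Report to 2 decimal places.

A: 87·28.97 = 2520.39
B: 111·50.53 = 5608.83
C: 56·32.14 = 1799.84
D: 92·31.93 = 2937.56
E: 63·32.82 = 2067.66
τ̂ = Σ Nₕx̄ₕ = 14934.28.

14934.28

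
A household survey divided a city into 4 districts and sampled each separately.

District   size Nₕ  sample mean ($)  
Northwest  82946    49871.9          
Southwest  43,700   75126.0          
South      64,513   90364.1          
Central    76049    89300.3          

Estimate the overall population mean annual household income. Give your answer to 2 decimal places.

74999.77

N = 267208; weights Wₕ = Nₕ/N = (0.3104, 0.1635, 0.2414, 0.2846).
x̄_st = Σ Wₕ·x̄ₕ = 0.3104·49871.9 + 0.1635·75126.0 + 0.2414·90364.1 + 0.2846·89300.3 ≈ 74999.7699...
→ 74999.77.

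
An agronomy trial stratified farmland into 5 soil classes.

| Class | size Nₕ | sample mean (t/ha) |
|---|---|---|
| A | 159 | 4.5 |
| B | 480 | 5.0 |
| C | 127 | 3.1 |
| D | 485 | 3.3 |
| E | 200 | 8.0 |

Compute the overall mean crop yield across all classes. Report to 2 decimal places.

x̄_st = (Σ Nₕx̄ₕ) / (Σ Nₕ) = (159·4.5 + 480·5.0 + 127·3.1 + 485·3.3 + 200·8.0) / 1451
= 6709.7 / 1451 = 4.6242... → 4.62.

4.62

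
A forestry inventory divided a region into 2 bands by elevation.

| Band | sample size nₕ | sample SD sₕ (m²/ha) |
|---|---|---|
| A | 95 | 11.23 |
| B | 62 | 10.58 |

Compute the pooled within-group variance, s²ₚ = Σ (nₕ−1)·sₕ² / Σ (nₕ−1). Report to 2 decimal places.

A: (95−1)·11.23² = 94·126.1129 = 11854.6126
B: (62−1)·10.58² = 61·111.9364 = 6828.1204
Numerator = 18682.733; denominator = Σ(nₕ−1) = 155.
s²ₚ = 18682.733/155 = 120.5338... → 120.53.

120.53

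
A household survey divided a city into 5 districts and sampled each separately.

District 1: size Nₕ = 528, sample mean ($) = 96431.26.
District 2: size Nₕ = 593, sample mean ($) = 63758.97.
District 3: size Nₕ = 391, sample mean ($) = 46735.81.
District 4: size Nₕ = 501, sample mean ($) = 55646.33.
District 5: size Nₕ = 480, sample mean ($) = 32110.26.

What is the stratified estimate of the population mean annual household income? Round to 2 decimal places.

N = 2493; weights Wₕ = Nₕ/N = (0.2118, 0.2379, 0.1568, 0.2010, 0.1925).
x̄_st = Σ Wₕ·x̄ₕ = 0.2118·96431.26 + 0.2379·63758.97 + 0.1568·46735.81 + 0.2010·55646.33 + 0.1925·32110.26 ≈ 60284.8826...
→ 60284.88.

60284.88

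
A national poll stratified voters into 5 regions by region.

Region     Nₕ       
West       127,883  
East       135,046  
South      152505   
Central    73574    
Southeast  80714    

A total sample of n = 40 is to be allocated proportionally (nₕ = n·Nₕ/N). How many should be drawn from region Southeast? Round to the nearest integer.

6

Share of region Southeast = 80714/569722 = 0.14167.
Allocate 40 × 0.14167 = 5.667... → 6.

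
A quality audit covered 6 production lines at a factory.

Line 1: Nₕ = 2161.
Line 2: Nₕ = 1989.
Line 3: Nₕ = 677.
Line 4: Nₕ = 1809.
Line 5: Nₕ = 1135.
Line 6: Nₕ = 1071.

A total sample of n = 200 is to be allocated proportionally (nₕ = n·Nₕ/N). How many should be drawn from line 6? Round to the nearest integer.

Share of line 6 = 1071/8842 = 0.12113.
Allocate 200 × 0.12113 = 24.225... → 24.

24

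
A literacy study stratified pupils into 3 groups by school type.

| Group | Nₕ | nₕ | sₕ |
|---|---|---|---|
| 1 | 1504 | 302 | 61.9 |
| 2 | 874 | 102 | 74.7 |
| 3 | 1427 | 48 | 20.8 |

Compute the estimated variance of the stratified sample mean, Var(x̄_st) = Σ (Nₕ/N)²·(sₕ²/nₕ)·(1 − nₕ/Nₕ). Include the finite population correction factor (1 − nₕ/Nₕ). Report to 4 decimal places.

N = 3805; Wₕ = Nₕ/N.
group 1: (1504/3805)²·61.9²/302·(1 − 302/1504) = 1.5842267
group 2: (874/3805)²·74.7²/102·(1 − 102/874) = 2.5495319
group 3: (1427/3805)²·20.8²/48·(1 − 48/1427) = 1.2250797
Sum = 5.3588383 → 5.3588.

5.3588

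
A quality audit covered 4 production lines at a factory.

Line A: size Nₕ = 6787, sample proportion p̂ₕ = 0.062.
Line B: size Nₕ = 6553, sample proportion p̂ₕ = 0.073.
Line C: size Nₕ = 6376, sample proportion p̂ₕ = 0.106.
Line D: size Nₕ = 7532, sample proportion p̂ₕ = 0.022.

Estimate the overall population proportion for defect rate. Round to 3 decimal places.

0.064

Wₕ = Nₕ/N with N = 27248: 0.2491, 0.2405, 0.2340, 0.2764.
p̂_st = 0.2491·0.062 + 0.2405·0.073 + 0.2340·0.106 + 0.2764·0.022 ≈ 0.06388... → 0.064.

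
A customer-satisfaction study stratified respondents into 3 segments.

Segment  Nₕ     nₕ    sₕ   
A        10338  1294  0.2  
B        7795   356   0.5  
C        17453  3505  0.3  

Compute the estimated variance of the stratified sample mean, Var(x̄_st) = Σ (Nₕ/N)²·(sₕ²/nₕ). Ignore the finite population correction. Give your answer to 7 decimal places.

0.0000425

N = 35586; Wₕ = Nₕ/N.
segment A: (10338/35586)²·0.2²/1294 = 0.0000026088
segment B: (7795/35586)²·0.5²/356 = 0.0000336949
segment C: (17453/35586)²·0.3²/3505 = 0.0000061764
Sum = 0.0000424801 → 0.0000425.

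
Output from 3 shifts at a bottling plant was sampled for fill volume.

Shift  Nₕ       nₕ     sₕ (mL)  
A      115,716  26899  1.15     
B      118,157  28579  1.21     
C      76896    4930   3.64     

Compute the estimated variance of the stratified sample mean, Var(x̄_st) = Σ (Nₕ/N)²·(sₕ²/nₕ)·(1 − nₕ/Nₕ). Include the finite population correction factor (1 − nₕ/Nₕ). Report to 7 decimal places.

N = 310769; Wₕ = Nₕ/N.
shift A: (115716/310769)²·1.15²/26899·(1 − 26899/115716) = 0.0000052321
shift B: (118157/310769)²·1.21²/28579·(1 − 28579/118157) = 0.0000056145
shift C: (76896/310769)²·3.64²/4930·(1 − 4930/76896) = 0.0001539968
Sum = 0.0001648433 → 0.0001648.

0.0001648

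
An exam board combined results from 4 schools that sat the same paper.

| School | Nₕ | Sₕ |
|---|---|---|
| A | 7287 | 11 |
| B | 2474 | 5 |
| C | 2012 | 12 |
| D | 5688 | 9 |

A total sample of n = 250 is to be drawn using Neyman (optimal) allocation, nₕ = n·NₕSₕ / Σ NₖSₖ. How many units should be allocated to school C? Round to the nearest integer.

A: NₕSₕ = 7287·11 = 80157
B: NₕSₕ = 2474·5 = 12370
C: NₕSₕ = 2012·12 = 24144
D: NₕSₕ = 5688·9 = 51192
Σ NₕSₕ = 167863.
n_C = 250·24144/167863 = 35.958... → 36.

36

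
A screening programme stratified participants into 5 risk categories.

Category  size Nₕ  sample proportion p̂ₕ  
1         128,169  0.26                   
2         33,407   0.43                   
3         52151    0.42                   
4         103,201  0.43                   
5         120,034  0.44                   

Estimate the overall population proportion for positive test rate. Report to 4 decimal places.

Wₕ = Nₕ/N with N = 436962: 0.2933, 0.0765, 0.1193, 0.2362, 0.2747.
p̂_st = 0.2933·0.26 + 0.0765·0.43 + 0.1193·0.42 + 0.2362·0.43 + 0.2747·0.44 ≈ 0.381689... → 0.3817.

0.3817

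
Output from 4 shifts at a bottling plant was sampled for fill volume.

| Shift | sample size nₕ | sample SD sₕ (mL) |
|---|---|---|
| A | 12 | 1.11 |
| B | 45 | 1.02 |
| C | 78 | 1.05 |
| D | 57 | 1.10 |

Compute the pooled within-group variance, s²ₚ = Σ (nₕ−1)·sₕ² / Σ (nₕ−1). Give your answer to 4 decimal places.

A: (12−1)·1.11² = 11·1.2321 = 13.5531
B: (45−1)·1.02² = 44·1.0404 = 45.7776
C: (78−1)·1.05² = 77·1.1025 = 84.8925
D: (57−1)·1.10² = 56·1.21 = 67.76
Numerator = 211.9832; denominator = Σ(nₕ−1) = 188.
s²ₚ = 211.9832/188 = 1.127570... → 1.1276.

1.1276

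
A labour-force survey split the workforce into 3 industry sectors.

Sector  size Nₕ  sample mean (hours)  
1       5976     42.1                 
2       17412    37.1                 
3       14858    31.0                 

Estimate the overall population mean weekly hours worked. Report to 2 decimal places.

N = 5976 + 17412 + 14858 = 38246.
Overall mean = Σ (Nₕ/N)·x̄ₕ — weight by population share, not a simple average.
Σ Nₕx̄ₕ = 5976·42.1 + 17412·37.1 + 14858·31.0 = 251589.6 + 645985.2 + 460598 = 1358172.8.
Divide by N: 1358172.8 / 38246 = 35.5115... → 35.51.

35.51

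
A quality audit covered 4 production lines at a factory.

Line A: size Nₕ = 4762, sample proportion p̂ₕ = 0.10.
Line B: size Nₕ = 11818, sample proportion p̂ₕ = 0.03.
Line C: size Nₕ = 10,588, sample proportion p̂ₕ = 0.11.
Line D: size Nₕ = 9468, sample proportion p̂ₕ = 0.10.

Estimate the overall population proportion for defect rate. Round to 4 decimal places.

0.0803

Wₕ = Nₕ/N with N = 36636: 0.1300, 0.3226, 0.2890, 0.2584.
p̂_st = 0.1300·0.10 + 0.3226·0.03 + 0.2890·0.11 + 0.2584·0.10 ≈ 0.080310... → 0.0803.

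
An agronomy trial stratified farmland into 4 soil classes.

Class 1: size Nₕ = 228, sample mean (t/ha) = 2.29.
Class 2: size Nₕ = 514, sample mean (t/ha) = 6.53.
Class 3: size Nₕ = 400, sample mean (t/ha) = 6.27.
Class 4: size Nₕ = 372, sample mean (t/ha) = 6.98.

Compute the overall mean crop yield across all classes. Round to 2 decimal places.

x̄_st = (Σ Nₕx̄ₕ) / (Σ Nₕ) = (228·2.29 + 514·6.53 + 400·6.27 + 372·6.98) / 1514
= 8983.1 / 1514 = 5.9334... → 5.93.

5.93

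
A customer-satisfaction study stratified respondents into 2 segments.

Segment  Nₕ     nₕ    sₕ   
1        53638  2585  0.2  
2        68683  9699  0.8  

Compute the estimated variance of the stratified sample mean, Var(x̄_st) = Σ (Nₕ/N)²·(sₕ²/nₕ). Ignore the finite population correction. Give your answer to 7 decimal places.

0.0000238

N = 122321. Term for each stratum: Wₕ²sₕ²/nₕ.
Var(x̄_st) = 0.0000029754 + 0.0000208041 = 0.0000237795 → 0.0000238.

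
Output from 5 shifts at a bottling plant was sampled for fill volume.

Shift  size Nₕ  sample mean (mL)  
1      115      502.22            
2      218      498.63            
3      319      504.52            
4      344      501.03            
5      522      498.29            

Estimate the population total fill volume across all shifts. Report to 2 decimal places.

759860.22

Population total = Σ Nₕ·x̄ₕ (each stratum's size times its mean).
115·502.22 + 218·498.63 + 319·504.52 + 344·501.03 + 522·498.29 = 57755.3 + 108701.34 + 160941.88 + 172354.32 + 260107.38 = 759860.22.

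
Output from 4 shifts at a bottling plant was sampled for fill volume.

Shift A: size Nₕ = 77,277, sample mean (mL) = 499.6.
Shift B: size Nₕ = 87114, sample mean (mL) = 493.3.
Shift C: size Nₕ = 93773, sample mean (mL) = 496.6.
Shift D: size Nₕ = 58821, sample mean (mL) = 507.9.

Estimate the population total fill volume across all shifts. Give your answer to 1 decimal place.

A: 77277·499.6 = 38607589.2
B: 87114·493.3 = 42973336.2
C: 93773·496.6 = 46567671.8
D: 58821·507.9 = 29875185.9
τ̂ = Σ Nₕx̄ₕ = 158023783.1.

158023783.1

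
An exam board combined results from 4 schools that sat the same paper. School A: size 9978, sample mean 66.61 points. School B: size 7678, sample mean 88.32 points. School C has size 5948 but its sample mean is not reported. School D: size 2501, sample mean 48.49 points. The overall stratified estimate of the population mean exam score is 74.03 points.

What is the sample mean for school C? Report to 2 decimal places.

78.77

N = 9978 + 7678 + 5948 + 2501 = 26105.
Overall total = μ·N = 74.03·26105 = 1932553.15.
Subtract the known strata: 9978·66.61 + 7678·88.32 + 2501·48.49 = 1464029.03.
Remaining total for school C: 1932553.15 − 1464029.03 = 468524.12.
Divide by its size: 468524.12 / 5948 = 78.7700... → 78.77.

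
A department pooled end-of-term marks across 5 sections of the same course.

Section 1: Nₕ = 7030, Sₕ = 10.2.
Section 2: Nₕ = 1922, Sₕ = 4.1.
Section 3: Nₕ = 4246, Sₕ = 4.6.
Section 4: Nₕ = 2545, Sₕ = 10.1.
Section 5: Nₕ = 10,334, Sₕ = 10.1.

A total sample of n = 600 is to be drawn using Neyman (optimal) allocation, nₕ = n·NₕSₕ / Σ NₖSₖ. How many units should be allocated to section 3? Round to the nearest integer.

51

Σ NₕSₕ = 7030·10.2 + 1922·4.1 + 4246·4.6 + 2545·10.1 + 10334·10.1 = 229195.7.
Share for 3: 19531.6/229195.7 = 0.08522.
n_3 = 600 × 0.08522 = 51.131... → 51.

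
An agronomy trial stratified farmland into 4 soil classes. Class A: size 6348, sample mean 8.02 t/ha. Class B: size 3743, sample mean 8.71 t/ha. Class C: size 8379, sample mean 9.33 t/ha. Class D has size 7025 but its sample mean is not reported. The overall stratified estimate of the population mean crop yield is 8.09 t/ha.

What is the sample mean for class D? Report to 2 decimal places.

Σ Nₕx̄ₕ = N·μ, so 7025·x̄_D = 25495·8.09 − (6348·8.02 + 3743·8.71 + 8379·9.33).
= 206254.55 − 161688.56 = 44565.99.
x̄_D = 44565.99 / 7025 = 6.3439... → 6.34.

6.34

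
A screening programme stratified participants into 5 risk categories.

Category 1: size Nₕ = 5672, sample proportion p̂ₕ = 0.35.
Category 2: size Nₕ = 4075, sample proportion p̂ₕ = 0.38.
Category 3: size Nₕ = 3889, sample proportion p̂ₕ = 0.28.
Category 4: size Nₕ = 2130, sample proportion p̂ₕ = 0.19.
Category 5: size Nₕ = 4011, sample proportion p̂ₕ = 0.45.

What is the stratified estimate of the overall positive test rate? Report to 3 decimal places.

N = 5672 + 4075 + 3889 + 2130 + 4011 = 19777.
Overall proportion = Σ (Nₕ/N)·p̂ₕ.
Σ Nₕp̂ₕ = 1985.2 + 1548.5 + 1088.92 + 404.7 + 1804.95 = 6832.27.
6832.27 / 19777 = 0.34547... → 0.345.

0.345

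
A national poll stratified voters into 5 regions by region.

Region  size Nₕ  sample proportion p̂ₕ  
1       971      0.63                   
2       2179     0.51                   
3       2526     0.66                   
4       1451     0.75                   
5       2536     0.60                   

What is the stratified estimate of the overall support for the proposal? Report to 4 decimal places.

Wₕ = Nₕ/N with N = 9663: 0.1005, 0.2255, 0.2614, 0.1502, 0.2624.
p̂_st = 0.1005·0.63 + 0.2255·0.51 + 0.2614·0.66 + 0.1502·0.75 + 0.2624·0.60 ≈ 0.620928... → 0.6209.

0.6209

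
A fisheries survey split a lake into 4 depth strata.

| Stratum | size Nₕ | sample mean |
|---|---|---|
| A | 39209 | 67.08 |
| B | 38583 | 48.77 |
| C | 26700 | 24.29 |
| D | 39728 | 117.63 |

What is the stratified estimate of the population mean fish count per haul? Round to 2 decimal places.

N = 39209 + 38583 + 26700 + 39728 = 144220.
The stratified mean weights each stratum mean by its population share Nₕ/N.
Σ Nₕx̄ₕ = 39209·67.08 + 38583·48.77 + 26700·24.29 + 39728·117.63 = 2630139.72 + 1881692.91 + 648543 + 4673204.64 = 9833580.27.
Divide by N: 9833580.27 / 144220 = 68.1846... → 68.18.

68.18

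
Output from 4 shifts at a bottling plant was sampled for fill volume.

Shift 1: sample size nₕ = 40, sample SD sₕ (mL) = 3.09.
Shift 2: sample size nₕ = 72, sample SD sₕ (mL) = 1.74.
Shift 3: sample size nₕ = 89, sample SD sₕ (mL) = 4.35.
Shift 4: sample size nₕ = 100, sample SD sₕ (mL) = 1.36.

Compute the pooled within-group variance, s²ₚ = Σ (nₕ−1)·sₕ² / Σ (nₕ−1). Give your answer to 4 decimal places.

1: (40−1)·3.09² = 39·9.5481 = 372.3759
2: (72−1)·1.74² = 71·3.0276 = 214.9596
3: (89−1)·4.35² = 88·18.9225 = 1665.18
4: (100−1)·1.36² = 99·1.8496 = 183.1104
Numerator = 2435.6259; denominator = Σ(nₕ−1) = 297.
s²ₚ = 2435.6259/297 = 8.200761... → 8.2008.

8.2008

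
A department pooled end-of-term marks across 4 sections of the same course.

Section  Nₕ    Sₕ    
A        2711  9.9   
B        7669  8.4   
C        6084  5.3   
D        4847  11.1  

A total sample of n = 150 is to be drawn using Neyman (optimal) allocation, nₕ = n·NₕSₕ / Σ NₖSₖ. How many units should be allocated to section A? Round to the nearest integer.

A: NₕSₕ = 2711·9.9 = 26838.9
B: NₕSₕ = 7669·8.4 = 64419.6
C: NₕSₕ = 6084·5.3 = 32245.2
D: NₕSₕ = 4847·11.1 = 53801.7
Σ NₕSₕ = 177305.4.
n_A = 150·26838.9/177305.4 = 22.706... → 23.

23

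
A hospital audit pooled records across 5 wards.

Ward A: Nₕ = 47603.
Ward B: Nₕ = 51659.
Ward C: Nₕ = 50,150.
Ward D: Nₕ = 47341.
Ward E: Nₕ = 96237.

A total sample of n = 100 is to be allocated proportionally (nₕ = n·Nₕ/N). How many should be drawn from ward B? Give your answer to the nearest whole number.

N = 47603 + 51659 + 50150 + 47341 + 96237 = 292990.
n_B = 100·51659/292990 = 17.632... → 18.

18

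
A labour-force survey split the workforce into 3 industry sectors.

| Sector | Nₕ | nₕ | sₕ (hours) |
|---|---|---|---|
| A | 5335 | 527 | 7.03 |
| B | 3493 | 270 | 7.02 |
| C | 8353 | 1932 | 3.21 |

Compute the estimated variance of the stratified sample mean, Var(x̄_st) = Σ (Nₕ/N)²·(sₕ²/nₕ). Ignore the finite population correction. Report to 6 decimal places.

0.017847

N = 17181; Wₕ = Nₕ/N.
sector A: (5335/17181)²·7.03²/527 = 0.009042156
sector B: (3493/17181)²·7.02²/270 = 0.007544158
sector C: (8353/17181)²·3.21²/1932 = 0.001260640
Sum = 0.017846954 → 0.017847.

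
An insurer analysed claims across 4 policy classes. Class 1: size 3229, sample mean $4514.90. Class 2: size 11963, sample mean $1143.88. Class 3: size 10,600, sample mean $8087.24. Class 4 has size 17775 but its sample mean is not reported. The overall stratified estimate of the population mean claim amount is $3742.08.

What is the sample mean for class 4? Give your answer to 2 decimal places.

2759.13

N = 3229 + 11963 + 10600 + 17775 = 43567.
Overall total = μ·N = 3742.08·43567 = 163031199.36.
Subtract the known strata: 3229·4514.90 + 11963·1143.88 + 10600·8087.24 = 113987592.54.
Remaining total for class 4: 163031199.36 − 113987592.54 = 49043606.82.
Divide by its size: 49043606.82 / 17775 = 2759.1340... → 2759.13.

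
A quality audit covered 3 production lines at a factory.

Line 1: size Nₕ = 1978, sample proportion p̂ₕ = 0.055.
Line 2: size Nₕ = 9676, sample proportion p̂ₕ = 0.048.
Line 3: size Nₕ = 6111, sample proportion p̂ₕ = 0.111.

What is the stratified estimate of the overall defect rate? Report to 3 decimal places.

Wₕ = Nₕ/N with N = 17765: 0.1113, 0.5447, 0.3440.
p̂_st = 0.1113·0.055 + 0.5447·0.048 + 0.3440·0.111 ≈ 0.07045... → 0.070.

0.070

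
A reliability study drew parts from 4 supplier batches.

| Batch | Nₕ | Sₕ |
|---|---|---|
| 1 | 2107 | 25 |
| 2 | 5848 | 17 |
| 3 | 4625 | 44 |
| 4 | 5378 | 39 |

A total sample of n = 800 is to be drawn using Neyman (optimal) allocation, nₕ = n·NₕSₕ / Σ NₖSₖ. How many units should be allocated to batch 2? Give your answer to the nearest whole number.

141

1: NₕSₕ = 2107·25 = 52675
2: NₕSₕ = 5848·17 = 99416
3: NₕSₕ = 4625·44 = 203500
4: NₕSₕ = 5378·39 = 209742
Σ NₕSₕ = 565333.
n_2 = 800·99416/565333 = 140.683... → 141.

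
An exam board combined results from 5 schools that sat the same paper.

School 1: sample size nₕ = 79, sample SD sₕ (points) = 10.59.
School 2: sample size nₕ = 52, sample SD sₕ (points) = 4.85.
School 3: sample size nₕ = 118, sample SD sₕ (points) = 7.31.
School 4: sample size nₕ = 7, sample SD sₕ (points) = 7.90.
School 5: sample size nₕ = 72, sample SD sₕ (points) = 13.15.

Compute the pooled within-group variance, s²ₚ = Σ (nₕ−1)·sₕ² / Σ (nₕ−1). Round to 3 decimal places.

89.323

1: (79−1)·10.59² = 78·112.1481 = 8747.5518
2: (52−1)·4.85² = 51·23.5225 = 1199.6475
3: (118−1)·7.31² = 117·53.4361 = 6252.0237
4: (7−1)·7.90² = 6·62.41 = 374.46
5: (72−1)·13.15² = 71·172.9225 = 12277.4975
Numerator = 28851.1805; denominator = Σ(nₕ−1) = 323.
s²ₚ = 28851.1805/323 = 89.32254... → 89.323.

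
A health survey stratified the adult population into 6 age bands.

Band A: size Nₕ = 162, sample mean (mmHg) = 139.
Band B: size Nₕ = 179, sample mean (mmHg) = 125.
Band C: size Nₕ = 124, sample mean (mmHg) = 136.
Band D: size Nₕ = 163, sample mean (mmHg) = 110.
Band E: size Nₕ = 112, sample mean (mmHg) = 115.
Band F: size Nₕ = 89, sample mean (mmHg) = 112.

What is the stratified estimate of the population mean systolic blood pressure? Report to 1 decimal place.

x̄_st = (Σ Nₕx̄ₕ) / (Σ Nₕ) = (162·139 + 179·125 + 124·136 + 163·110 + 112·115 + 89·112) / 829
= 102535 / 829 = 123.685... → 123.7.

123.7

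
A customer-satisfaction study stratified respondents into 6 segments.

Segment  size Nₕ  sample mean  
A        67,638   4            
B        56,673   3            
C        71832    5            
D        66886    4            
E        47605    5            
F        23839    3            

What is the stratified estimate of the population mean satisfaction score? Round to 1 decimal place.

4.1

N = 334473; weights Wₕ = Nₕ/N = (0.2022, 0.1694, 0.2148, 0.2000, 0.1423, 0.0713).
x̄_st = Σ Wₕ·x̄ₕ = 0.2022·4 + 0.1694·3 + 0.2148·5 + 0.2000·4 + 0.1423·5 + 0.0713·3 ≈ 4.116...
→ 4.1.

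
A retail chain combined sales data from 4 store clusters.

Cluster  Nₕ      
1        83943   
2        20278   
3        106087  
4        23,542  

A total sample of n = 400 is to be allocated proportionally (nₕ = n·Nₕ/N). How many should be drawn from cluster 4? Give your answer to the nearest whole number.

40

Share of cluster 4 = 23542/233850 = 0.10067.
Allocate 400 × 0.10067 = 40.269... → 40.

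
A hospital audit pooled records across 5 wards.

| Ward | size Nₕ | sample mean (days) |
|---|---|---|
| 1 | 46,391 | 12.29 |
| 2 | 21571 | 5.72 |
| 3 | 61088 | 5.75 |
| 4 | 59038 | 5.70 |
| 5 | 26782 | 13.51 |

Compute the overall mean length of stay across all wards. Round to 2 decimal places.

8.11

N = 214870; weights Wₕ = Nₕ/N = (0.2159, 0.1004, 0.2843, 0.2748, 0.1246).
x̄_st = Σ Wₕ·x̄ₕ = 0.2159·12.29 + 0.1004·5.72 + 0.2843·5.75 + 0.2748·5.70 + 0.1246·13.51 ≈ 8.1125...
→ 8.11.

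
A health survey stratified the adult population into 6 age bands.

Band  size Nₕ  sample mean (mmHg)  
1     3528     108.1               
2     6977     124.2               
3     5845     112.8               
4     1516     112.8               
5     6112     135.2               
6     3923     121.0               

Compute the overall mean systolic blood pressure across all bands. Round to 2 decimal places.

121.12

x̄_st = (Σ Nₕx̄ₕ) / (Σ Nₕ) = (3528·108.1 + 6977·124.2 + 5845·112.8 + 1516·112.8 + 6112·135.2 + 3923·121.0) / 27901
= 3379266.4 / 27901 = 121.1163... → 121.12.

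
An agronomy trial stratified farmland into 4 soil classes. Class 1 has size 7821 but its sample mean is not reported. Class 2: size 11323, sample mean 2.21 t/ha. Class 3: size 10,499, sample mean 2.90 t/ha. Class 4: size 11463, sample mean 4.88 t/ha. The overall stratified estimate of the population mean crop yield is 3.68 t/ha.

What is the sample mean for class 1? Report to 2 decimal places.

5.10

N = 7821 + 11323 + 10499 + 11463 = 41106.
Overall total = μ·N = 3.68·41106 = 151270.08.
Subtract the known strata: 11323·2.21 + 10499·2.90 + 11463·4.88 = 111410.37.
Remaining total for class 1: 151270.08 − 111410.37 = 39859.71.
Divide by its size: 39859.71 / 7821 = 5.0965... → 5.10.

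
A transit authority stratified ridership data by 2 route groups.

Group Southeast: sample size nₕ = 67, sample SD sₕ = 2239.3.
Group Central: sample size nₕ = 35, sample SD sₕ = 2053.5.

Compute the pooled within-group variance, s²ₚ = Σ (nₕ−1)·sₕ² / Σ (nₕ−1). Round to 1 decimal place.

4743279.7

Southeast: (67−1)·2239.3² = 66·5014464.49 = 330954656.34
Central: (35−1)·2053.5² = 34·4216862.25 = 143373316.5
Numerator = 474327972.84; denominator = Σ(nₕ−1) = 100.
s²ₚ = 474327972.84/100 = 4743279.728... → 4743279.7.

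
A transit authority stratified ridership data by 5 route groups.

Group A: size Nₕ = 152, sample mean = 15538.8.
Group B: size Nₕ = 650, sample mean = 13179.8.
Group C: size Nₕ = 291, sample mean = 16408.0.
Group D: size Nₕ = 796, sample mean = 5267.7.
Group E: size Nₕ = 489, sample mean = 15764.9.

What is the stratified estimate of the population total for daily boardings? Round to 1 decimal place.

A: 152·15538.8 = 2361897.6
B: 650·13179.8 = 8566870
C: 291·16408.0 = 4774728
D: 796·5267.7 = 4193089.2
E: 489·15764.9 = 7709036.1
τ̂ = Σ Nₕx̄ₕ = 27605620.9.

27605620.9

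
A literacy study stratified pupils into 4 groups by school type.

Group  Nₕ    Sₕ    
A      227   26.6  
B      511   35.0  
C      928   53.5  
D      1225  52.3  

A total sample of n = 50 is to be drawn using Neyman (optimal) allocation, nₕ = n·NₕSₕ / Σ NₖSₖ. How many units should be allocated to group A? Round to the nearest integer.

A: NₕSₕ = 227·26.6 = 6038.2
B: NₕSₕ = 511·35.0 = 17885
C: NₕSₕ = 928·53.5 = 49648
D: NₕSₕ = 1225·52.3 = 64067.5
Σ NₕSₕ = 137638.7.
n_A = 50·6038.2/137638.7 = 2.193... → 2.

2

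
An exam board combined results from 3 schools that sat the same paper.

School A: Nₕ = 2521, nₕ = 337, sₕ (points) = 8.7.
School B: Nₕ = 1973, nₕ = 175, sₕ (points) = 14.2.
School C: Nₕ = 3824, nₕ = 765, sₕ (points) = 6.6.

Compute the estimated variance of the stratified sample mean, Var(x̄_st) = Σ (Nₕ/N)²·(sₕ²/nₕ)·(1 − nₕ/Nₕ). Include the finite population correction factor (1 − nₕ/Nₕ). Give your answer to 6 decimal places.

0.086577

N = 8318; Wₕ = Nₕ/N.
school A: (2521/8318)²·8.7²/337·(1 − 337/2521) = 0.017872950
school B: (1973/8318)²·14.2²/175·(1 − 175/1973) = 0.059076884
school C: (3824/8318)²·6.6²/765·(1 − 765/3824) = 0.009626889
Sum = 0.086576724 → 0.086577.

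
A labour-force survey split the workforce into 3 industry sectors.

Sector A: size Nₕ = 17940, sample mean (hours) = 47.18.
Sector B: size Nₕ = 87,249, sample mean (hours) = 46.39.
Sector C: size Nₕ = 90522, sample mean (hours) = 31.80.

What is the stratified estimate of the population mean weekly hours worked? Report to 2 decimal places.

N = 17940 + 87249 + 90522 = 195711.
The stratified mean weights each stratum mean by its population share Nₕ/N.
Σ Nₕx̄ₕ = 17940·47.18 + 87249·46.39 + 90522·31.80 = 846409.2 + 4047481.11 + 2878599.6 = 7772489.91.
Divide by N: 7772489.91 / 195711 = 39.7141... → 39.71.

39.71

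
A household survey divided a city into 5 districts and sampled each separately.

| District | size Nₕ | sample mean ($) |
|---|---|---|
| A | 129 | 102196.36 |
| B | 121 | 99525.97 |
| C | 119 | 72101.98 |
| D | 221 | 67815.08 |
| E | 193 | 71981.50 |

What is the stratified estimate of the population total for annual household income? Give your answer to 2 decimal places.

62685670.61

A: 129·102196.36 = 13183330.44
B: 121·99525.97 = 12042642.37
C: 119·72101.98 = 8580135.62
D: 221·67815.08 = 14987132.68
E: 193·71981.50 = 13892429.5
τ̂ = Σ Nₕx̄ₕ = 62685670.61.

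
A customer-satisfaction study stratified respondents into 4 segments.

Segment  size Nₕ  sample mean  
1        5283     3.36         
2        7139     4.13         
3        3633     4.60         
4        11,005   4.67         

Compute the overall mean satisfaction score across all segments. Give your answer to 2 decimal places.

x̄_st = (Σ Nₕx̄ₕ) / (Σ Nₕ) = (5283·3.36 + 7139·4.13 + 3633·4.60 + 11005·4.67) / 27060
= 115340.1 / 27060 = 4.2624... → 4.26.

4.26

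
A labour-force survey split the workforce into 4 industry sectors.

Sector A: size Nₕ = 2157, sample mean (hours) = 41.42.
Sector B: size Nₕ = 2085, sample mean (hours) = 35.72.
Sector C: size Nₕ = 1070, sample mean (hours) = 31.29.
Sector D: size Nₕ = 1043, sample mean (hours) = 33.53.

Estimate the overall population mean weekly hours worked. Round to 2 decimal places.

N = 2157 + 2085 + 1070 + 1043 = 6355.
The stratified mean weights each stratum mean by its population share Nₕ/N.
Σ Nₕx̄ₕ = 2157·41.42 + 2085·35.72 + 1070·31.29 + 1043·33.53 = 89342.94 + 74476.2 + 33480.3 + 34971.79 = 232271.23.
Divide by N: 232271.23 / 6355 = 36.5494... → 36.55.

36.55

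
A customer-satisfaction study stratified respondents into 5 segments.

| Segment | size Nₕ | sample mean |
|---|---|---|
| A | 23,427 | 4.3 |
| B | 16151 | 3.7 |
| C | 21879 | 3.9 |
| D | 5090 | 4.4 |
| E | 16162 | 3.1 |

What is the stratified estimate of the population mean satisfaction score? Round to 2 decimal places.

N = 82709; weights Wₕ = Nₕ/N = (0.2832, 0.1953, 0.2645, 0.0615, 0.1954).
x̄_st = Σ Wₕ·x̄ₕ = 0.2832·4.3 + 0.1953·3.7 + 0.2645·3.9 + 0.0615·4.4 + 0.1954·3.1 ≈ 3.8487...
→ 3.85.

3.85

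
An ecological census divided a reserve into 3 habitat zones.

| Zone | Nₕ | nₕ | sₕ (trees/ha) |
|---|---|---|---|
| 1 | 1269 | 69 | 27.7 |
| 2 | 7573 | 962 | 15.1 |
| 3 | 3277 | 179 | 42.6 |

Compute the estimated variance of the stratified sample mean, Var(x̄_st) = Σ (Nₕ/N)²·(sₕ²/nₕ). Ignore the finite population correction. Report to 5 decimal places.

0.95576

N = 12119; Wₕ = Nₕ/N.
zone 1: (1269/12119)²·27.7²/69 = 0.12192707
zone 2: (7573/12119)²·15.1²/962 = 0.09255101
zone 3: (3277/12119)²·42.6²/179 = 0.74128546
Sum = 0.95576353 → 0.95576.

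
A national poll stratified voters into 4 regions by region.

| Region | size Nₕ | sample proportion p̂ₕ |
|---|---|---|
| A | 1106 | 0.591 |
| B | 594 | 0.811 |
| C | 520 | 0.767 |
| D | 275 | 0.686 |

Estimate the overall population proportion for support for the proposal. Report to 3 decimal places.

N = 1106 + 594 + 520 + 275 = 2495.
Overall proportion = Σ (Nₕ/N)·p̂ₕ.
Σ Nₕp̂ₕ = 653.646 + 481.734 + 398.84 + 188.65 = 1722.87.
1722.87 / 2495 = 0.69053... → 0.691.

0.691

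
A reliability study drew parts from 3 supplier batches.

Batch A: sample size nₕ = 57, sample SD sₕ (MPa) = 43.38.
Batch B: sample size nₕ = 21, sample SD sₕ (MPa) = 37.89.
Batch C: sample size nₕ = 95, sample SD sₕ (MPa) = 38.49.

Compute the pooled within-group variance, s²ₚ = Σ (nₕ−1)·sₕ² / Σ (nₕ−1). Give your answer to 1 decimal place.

1608.0

Degrees of freedom: 56 + 20 + 94 = 170.
Σ(nₕ−1)sₕ² = 56·1881.8244 + 20·1435.6521 + 94·1481.4801 = 273354.3378.
s²ₚ = 273354.3378 / 170 = 1607.967... → 1608.0.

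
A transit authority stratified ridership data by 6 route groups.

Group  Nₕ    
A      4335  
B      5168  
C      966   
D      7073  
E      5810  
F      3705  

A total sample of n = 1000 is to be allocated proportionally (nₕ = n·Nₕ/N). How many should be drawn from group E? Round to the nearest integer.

Share of group E = 5810/27057 = 0.21473.
Allocate 1000 × 0.21473 = 214.732... → 215.

215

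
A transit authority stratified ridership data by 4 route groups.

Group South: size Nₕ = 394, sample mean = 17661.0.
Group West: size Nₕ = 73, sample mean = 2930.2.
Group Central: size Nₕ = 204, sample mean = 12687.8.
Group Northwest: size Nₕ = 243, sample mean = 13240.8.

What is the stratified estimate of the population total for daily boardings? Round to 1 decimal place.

South: 394·17661.0 = 6958434
West: 73·2930.2 = 213904.6
Central: 204·12687.8 = 2588311.2
Northwest: 243·13240.8 = 3217514.4
τ̂ = Σ Nₕx̄ₕ = 12978164.2.

12978164.2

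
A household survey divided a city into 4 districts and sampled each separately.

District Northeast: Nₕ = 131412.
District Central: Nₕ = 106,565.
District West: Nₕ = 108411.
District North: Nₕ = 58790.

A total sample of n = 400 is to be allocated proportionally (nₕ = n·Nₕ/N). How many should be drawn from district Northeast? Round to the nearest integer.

N = 131412 + 106565 + 108411 + 58790 = 405178.
n_Northeast = 400·131412/405178 = 129.733... → 130.

130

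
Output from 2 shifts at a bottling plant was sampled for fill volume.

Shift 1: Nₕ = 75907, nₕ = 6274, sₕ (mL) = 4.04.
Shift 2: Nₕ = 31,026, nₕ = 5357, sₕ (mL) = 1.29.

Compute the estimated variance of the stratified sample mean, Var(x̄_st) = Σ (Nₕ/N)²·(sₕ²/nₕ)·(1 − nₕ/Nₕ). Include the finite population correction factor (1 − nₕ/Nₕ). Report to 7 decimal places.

N = 106933. Term for each stratum: Wₕ²sₕ²/nₕ·(1−nₕ/Nₕ).
Var(x̄_st) = 0.0012025182 + 0.0000216356 = 0.0012241538 → 0.0012242.

0.0012242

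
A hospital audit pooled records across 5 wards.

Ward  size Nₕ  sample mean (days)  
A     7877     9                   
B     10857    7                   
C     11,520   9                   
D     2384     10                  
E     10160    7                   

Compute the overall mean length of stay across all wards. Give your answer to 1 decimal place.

N = 7877 + 10857 + 11520 + 2384 + 10160 = 42798.
Overall mean = Σ (Nₕ/N)·x̄ₕ — weight by population share, not a simple average.
Σ Nₕx̄ₕ = 7877·9 + 10857·7 + 11520·9 + 2384·10 + 10160·7 = 70893 + 75999 + 103680 + 23840 + 71120 = 345532.
Divide by N: 345532 / 42798 = 8.074... → 8.1.

8.1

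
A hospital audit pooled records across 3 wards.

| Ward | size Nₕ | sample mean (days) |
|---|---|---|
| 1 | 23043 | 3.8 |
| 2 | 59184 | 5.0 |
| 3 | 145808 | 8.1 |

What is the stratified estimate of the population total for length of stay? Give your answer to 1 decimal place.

Population total = Σ Nₕ·x̄ₕ (each stratum's size times its mean).
23043·3.8 + 59184·5.0 + 145808·8.1 = 87563.4 + 295920 + 1181044.8 = 1564528.2.

1564528.2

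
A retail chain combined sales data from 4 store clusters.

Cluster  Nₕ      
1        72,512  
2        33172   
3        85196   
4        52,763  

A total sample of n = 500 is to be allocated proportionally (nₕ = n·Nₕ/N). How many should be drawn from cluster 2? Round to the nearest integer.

68

Share of cluster 2 = 33172/243643 = 0.13615.
Allocate 500 × 0.13615 = 68.075... → 68.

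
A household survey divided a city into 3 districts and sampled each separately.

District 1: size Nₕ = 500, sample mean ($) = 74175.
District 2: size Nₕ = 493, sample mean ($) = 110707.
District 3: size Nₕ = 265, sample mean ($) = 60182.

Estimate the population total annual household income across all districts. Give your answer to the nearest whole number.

107614281

Population total = Σ Nₕ·x̄ₕ (each stratum's size times its mean).
500·74175 + 493·110707 + 265·60182 = 37087500 + 54578551 + 15948230 = 107614281.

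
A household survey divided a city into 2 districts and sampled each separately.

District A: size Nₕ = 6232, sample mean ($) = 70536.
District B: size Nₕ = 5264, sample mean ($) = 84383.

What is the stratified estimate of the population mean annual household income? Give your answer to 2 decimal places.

76876.52

N = 11496; weights Wₕ = Nₕ/N = (0.5421, 0.4579).
x̄_st = Σ Wₕ·x̄ₕ = 0.5421·70536 + 0.4579·84383 ≈ 76876.5191...
→ 76876.52.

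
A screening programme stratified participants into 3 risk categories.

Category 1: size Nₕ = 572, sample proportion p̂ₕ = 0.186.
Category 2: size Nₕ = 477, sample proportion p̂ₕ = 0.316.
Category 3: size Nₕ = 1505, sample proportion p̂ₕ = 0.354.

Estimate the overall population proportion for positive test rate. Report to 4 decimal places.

N = 572 + 477 + 1505 = 2554.
Overall proportion = Σ (Nₕ/N)·p̂ₕ.
Σ Nₕp̂ₕ = 106.392 + 150.732 + 532.77 = 789.894.
789.894 / 2554 = 0.309277... → 0.3093.

0.3093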